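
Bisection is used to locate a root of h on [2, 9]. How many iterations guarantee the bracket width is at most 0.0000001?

Width after n steps is 7/2^n. Need 2^n ≥ 7/0.0000001 = 70000000.
2^26 = 67108864 < 70000000 ≤ 2^27 = 134217728, so n = 27.

27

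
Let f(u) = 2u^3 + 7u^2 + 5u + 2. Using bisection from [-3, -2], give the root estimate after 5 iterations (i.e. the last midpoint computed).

midpoint -2.5: f = 2 > 0 → [-3, -2.5]
midpoint -2.75: f = -0.40625 < 0 → [-2.75, -2.5]
midpoint -2.625: f = 0.933594 > 0 → [-2.75, -2.625]
midpoint -2.6875: f = 0.2993 > 0 → [-2.75, -2.6875]
midpoint -2.71875: f = -0.0444 < 0 → [-2.71875, -2.6875]

-2.71875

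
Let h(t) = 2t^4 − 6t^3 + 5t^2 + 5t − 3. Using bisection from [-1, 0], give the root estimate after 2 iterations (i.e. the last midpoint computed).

-0.75

midpoint -0.5: h = -3.375 < 0 → [-1, -0.5]
midpoint -0.75: h = -0.773438 < 0 → [-1, -0.75]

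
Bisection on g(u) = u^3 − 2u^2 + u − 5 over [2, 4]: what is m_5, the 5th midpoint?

m = 3, g(m) = 7 (+); new bracket [2, 3]
m = 2.5, g(m) = 0.625 (+); new bracket [2, 2.5]
m = 2.25, g(m) = -1.484375 (−); new bracket [2.25, 2.5]
m = 2.375, g(m) = -0.5098 (−); new bracket [2.375, 2.5]
m = 2.4375, g(m) = 0.0369 (+); new bracket [2.375, 2.4375]

2.4375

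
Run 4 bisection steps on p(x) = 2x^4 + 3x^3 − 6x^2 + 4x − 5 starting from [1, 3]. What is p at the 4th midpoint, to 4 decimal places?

-0.6187

midpoint 2: p = 35 > 0 → [1, 2]
midpoint 1.5: p = 7.75 > 0 → [1, 1.5]
midpoint 1.25: p = 1.367188 > 0 → [1, 1.25]
midpoint 1.125: p = -0.6187 < 0 → [1.125, 1.25]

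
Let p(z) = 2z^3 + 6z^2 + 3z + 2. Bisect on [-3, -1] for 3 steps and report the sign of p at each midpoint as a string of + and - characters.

midpoint -2: p = 4 > 0 → [-3, -2]
midpoint -2.5: p = 0.75 > 0 → [-3, -2.5]
midpoint -2.75: p = -2.46875 < 0 → [-2.75, -2.5]

++-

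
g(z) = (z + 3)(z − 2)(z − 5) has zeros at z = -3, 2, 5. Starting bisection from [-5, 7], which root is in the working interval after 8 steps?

-3

midpoint 1: g = 16 > 0 → [-5, 1]
midpoint -2: g = 28 > 0 → [-5, -2]
midpoint -3.5: g = -23.375 < 0 → [-3.5, -2]
midpoint -2.75: g = 9.2031 > 0 → [-3.5, -2.75]
midpoint -3.125: g = -5.2051 < 0 → [-3.125, -2.75]
midpoint -2.9375: g = 2.4495 > 0 → [-3.125, -2.9375]
midpoint -3.03125: g = -1.2627 < 0 → [-3.03125, -2.9375]
midpoint -2.984375: g = 0.6218 > 0 → [-3.03125, -2.984375]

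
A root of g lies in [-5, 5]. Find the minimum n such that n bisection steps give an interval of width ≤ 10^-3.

Width after n steps is 10/2^n. Need 2^n ≥ 10/10^-3 = 10000.
2^13 = 8192 < 10000 ≤ 2^14 = 16384, so n = 14.

14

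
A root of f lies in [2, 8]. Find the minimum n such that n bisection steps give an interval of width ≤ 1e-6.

23

Width after n steps is 6/2^n. Need 2^n ≥ 6/1e-6 = 6000000.
2^22 = 4194304 < 6000000 ≤ 2^23 = 8388608, so n = 23.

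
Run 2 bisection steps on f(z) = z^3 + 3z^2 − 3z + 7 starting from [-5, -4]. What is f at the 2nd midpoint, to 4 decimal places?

-2.8281

f(-4.5) = -9.875 < 0, so the root lies in [-4.5, -4]
f(-4.25) = -2.828125 < 0, so the root lies in [-4.25, -4]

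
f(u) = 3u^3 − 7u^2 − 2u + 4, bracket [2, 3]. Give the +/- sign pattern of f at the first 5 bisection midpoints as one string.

+--++

f(2.5) = 2.125 > 0, so the root lies in [2, 2.5]
f(2.25) = -1.765625 < 0, so the root lies in [2.25, 2.5]
f(2.375) = -0.044922 < 0, so the root lies in [2.375, 2.5]
f(2.4375) = 0.9817 > 0, so the root lies in [2.375, 2.4375]
f(2.40625) = 0.4541 > 0, so the root lies in [2.375, 2.40625]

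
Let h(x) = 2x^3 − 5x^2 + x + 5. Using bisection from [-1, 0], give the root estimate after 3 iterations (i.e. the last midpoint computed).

h(-0.5) = 3 > 0, so the root lies in [-1, -0.5]
h(-0.75) = 0.59375 > 0, so the root lies in [-1, -0.75]
h(-0.875) = -1.042969 < 0, so the root lies in [-0.875, -0.75]

-0.875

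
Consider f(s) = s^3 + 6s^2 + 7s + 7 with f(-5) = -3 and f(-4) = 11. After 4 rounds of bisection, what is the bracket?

[-4.875, -4.8125]

midpoint -4.5: f = 5.875 > 0 → [-5, -4.5]
midpoint -4.75: f = 1.953125 > 0 → [-5, -4.75]
midpoint -4.875: f = -0.388672 < 0 → [-4.875, -4.75]
midpoint -4.8125: f = 0.8152 > 0 → [-4.875, -4.8125]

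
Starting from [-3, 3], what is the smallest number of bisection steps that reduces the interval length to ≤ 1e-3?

Width after n steps is 6/2^n. Need 2^n ≥ 6/1e-3 = 6000.
2^12 = 4096 < 6000 ≤ 2^13 = 8192, so n = 13.

13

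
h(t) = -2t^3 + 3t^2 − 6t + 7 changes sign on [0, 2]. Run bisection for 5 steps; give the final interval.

h(1) = 2 > 0, so the root lies in [1, 2]
h(1.5) = -2 < 0, so the root lies in [1, 1.5]
h(1.25) = 0.28125 > 0, so the root lies in [1.25, 1.5]
h(1.375) = -0.7773 < 0, so the root lies in [1.25, 1.375]
h(1.3125) = -0.229 < 0, so the root lies in [1.25, 1.3125]

[1.25, 1.3125]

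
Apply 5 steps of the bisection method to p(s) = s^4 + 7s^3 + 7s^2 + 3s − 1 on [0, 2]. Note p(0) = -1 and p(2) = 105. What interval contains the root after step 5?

m = 1, p(m) = 17 (+); new bracket [0, 1]
m = 0.5, p(m) = 3.1875 (+); new bracket [0, 0.5]
m = 0.25, p(m) = 0.300781 (+); new bracket [0, 0.25]
m = 0.125, p(m) = -0.5017 (−); new bracket [0.125, 0.25]
m = 0.1875, p(m) = -0.144 (−); new bracket [0.1875, 0.25]

[0.1875, 0.25]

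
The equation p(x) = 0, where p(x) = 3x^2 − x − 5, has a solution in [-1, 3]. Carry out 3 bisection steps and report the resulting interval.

[1, 1.5]

m = 1, p(m) = -3 (−); new bracket [1, 3]
m = 2, p(m) = 5 (+); new bracket [1, 2]
m = 1.5, p(m) = 0.25 (+); new bracket [1, 1.5]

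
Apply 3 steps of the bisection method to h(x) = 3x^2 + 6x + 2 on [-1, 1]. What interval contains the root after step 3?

m = 0, h(m) = 2 (+); new bracket [-1, 0]
m = -0.5, h(m) = -0.25 (−); new bracket [-0.5, 0]
m = -0.25, h(m) = 0.6875 (+); new bracket [-0.5, -0.25]

[-0.5, -0.25]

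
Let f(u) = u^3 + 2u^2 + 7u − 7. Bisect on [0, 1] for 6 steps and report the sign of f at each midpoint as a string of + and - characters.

--+++-

f(0.5) = -2.875 < 0, so the root lies in [0.5, 1]
f(0.75) = -0.203125 < 0, so the root lies in [0.75, 1]
f(0.875) = 1.326172 > 0, so the root lies in [0.75, 0.875]
f(0.8125) = 0.5442 > 0, so the root lies in [0.75, 0.8125]
f(0.78125) = 0.1663 > 0, so the root lies in [0.75, 0.78125]
f(0.765625) = -0.0195 < 0, so the root lies in [0.765625, 0.78125]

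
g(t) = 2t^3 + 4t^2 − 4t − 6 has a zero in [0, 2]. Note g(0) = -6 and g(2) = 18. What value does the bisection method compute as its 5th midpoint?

1.3125

t = 1 gives g = -4, negative; keep [1, 2]
t = 1.5 gives g = 3.75, positive; keep [1, 1.5]
t = 1.25 gives g = -0.84375, negative; keep [1.25, 1.5]
t = 1.375 gives g = 1.2617, positive; keep [1.25, 1.375]
t = 1.3125 gives g = 0.1626, positive; keep [1.25, 1.3125]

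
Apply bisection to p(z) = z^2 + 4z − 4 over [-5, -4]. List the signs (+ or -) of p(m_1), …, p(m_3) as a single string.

--+

z = -4.5 gives p = -1.75, negative; keep [-5, -4.5]
z = -4.75 gives p = -0.4375, negative; keep [-5, -4.75]
z = -4.875 gives p = 0.265625, positive; keep [-4.875, -4.75]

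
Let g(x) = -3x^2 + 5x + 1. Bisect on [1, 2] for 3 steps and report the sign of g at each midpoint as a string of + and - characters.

++-

midpoint 1.5: g = 1.75 > 0 → [1.5, 2]
midpoint 1.75: g = 0.5625 > 0 → [1.75, 2]
midpoint 1.875: g = -0.171875 < 0 → [1.75, 1.875]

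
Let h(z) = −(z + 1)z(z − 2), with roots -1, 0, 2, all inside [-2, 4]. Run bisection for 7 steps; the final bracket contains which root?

h(1) = 2 > 0, so the root lies in [1, 4]
h(2.5) = -4.375 < 0, so the root lies in [1, 2.5]
h(1.75) = 1.203125 > 0, so the root lies in [1.75, 2.5]
h(2.125) = -0.8301 < 0, so the root lies in [1.75, 2.125]
h(1.9375) = 0.3557 > 0, so the root lies in [1.9375, 2.125]
h(2.03125) = -0.1924 < 0, so the root lies in [1.9375, 2.03125]
h(1.984375) = 0.0925 > 0, so the root lies in [1.984375, 2.03125]

2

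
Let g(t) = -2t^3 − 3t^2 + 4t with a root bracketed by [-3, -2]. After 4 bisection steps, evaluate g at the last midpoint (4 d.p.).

-0.5601

g(-2.5) = 2.5 > 0, so the root lies in [-2.5, -2]
g(-2.25) = -1.40625 < 0, so the root lies in [-2.5, -2.25]
g(-2.375) = 0.371094 > 0, so the root lies in [-2.375, -2.25]
g(-2.3125) = -0.5601 < 0, so the root lies in [-2.375, -2.3125]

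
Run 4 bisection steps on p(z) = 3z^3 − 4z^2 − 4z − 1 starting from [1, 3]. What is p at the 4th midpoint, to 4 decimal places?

m = 2, p(m) = -1 (−); new bracket [2, 3]
m = 2.5, p(m) = 10.875 (+); new bracket [2, 2.5]
m = 2.25, p(m) = 3.921875 (+); new bracket [2, 2.25]
m = 2.125, p(m) = 1.2246 (+); new bracket [2, 2.125]

1.2246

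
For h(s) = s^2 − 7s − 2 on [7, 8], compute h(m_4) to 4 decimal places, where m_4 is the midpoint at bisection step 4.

0.2852

s = 7.5 gives h = 1.75, positive; keep [7, 7.5]
s = 7.25 gives h = -0.1875, negative; keep [7.25, 7.5]
s = 7.375 gives h = 0.765625, positive; keep [7.25, 7.375]
s = 7.3125 gives h = 0.2852, positive; keep [7.25, 7.3125]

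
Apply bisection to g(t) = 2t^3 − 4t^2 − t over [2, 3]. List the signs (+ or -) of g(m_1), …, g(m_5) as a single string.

++---

t = 2.5 gives g = 3.75, positive; keep [2, 2.5]
t = 2.25 gives g = 0.28125, positive; keep [2, 2.25]
t = 2.125 gives g = -0.996094, negative; keep [2.125, 2.25]
t = 2.1875 gives g = -0.3931, negative; keep [2.1875, 2.25]
t = 2.21875 gives g = -0.065, negative; keep [2.21875, 2.25]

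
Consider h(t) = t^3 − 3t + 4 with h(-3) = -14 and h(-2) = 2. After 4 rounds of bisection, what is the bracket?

h(-2.5) = -4.125 < 0, so the root lies in [-2.5, -2]
h(-2.25) = -0.640625 < 0, so the root lies in [-2.25, -2]
h(-2.125) = 0.779297 > 0, so the root lies in [-2.25, -2.125]
h(-2.1875) = 0.095 > 0, so the root lies in [-2.25, -2.1875]

[-2.25, -2.1875]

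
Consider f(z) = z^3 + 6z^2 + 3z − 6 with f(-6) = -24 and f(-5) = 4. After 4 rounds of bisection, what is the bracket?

midpoint -5.5: f = -7.375 < 0 → [-5.5, -5]
midpoint -5.25: f = -1.078125 < 0 → [-5.25, -5]
midpoint -5.125: f = 1.607422 > 0 → [-5.25, -5.125]
midpoint -5.1875: f = 0.302 > 0 → [-5.25, -5.1875]

[-5.25, -5.1875]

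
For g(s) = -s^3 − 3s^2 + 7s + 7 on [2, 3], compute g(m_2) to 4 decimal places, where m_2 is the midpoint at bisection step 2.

-3.8281

g(2.5) = -9.875 < 0, so the root lies in [2, 2.5]
g(2.25) = -3.828125 < 0, so the root lies in [2, 2.25]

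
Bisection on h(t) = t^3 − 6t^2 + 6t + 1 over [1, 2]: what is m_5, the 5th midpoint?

midpoint 1.5: h = -0.125 < 0 → [1, 1.5]
midpoint 1.25: h = 1.078125 > 0 → [1.25, 1.5]
midpoint 1.375: h = 0.505859 > 0 → [1.375, 1.5]
midpoint 1.4375: h = 0.197 > 0 → [1.4375, 1.5]
midpoint 1.46875: h = 0.0376 > 0 → [1.46875, 1.5]

1.46875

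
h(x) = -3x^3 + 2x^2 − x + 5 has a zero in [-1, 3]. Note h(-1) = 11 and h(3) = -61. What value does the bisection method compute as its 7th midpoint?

midpoint 1: h = 3 > 0 → [1, 3]
midpoint 2: h = -13 < 0 → [1, 2]
midpoint 1.5: h = -2.125 < 0 → [1, 1.5]
midpoint 1.25: h = 1.0156 > 0 → [1.25, 1.5]
midpoint 1.375: h = -0.3926 < 0 → [1.25, 1.375]
midpoint 1.3125: h = 0.3499 > 0 → [1.3125, 1.375]
midpoint 1.34375: h = -0.0115 < 0 → [1.3125, 1.34375]

1.34375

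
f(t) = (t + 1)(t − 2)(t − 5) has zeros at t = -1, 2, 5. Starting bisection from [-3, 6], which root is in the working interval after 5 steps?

midpoint 1.5: f = 4.375 > 0 → [-3, 1.5]
midpoint -0.75: f = 3.953125 > 0 → [-3, -0.75]
midpoint -1.875: f = -23.310547 < 0 → [-1.875, -0.75]
midpoint -1.3125: f = -6.5344 < 0 → [-1.3125, -0.75]
midpoint -1.03125: f = -0.5713 < 0 → [-1.03125, -0.75]

-1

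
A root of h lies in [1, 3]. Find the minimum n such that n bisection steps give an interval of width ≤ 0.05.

6

Width after n steps is 2/2^n. Need 2^n ≥ 2/0.05 = 40.
2^5 = 32 < 40 ≤ 2^6 = 64, so n = 6.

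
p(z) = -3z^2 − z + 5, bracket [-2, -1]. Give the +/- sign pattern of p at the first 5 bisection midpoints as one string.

-+++-

m = -1.5, p(m) = -0.25 (−); new bracket [-1.5, -1]
m = -1.25, p(m) = 1.5625 (+); new bracket [-1.5, -1.25]
m = -1.375, p(m) = 0.703125 (+); new bracket [-1.5, -1.375]
m = -1.4375, p(m) = 0.2383 (+); new bracket [-1.5, -1.4375]
m = -1.46875, p(m) = -0.0029 (−); new bracket [-1.46875, -1.4375]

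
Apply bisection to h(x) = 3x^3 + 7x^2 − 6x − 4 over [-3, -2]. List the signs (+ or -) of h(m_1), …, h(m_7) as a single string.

x = -2.5 gives h = 7.875, positive; keep [-3, -2.5]
x = -2.75 gives h = 3.046875, positive; keep [-3, -2.75]
x = -2.875 gives h = -0.181641, negative; keep [-2.875, -2.75]
x = -2.8125 gives h = 1.5042, positive; keep [-2.875, -2.8125]
x = -2.84375 gives h = 0.6794, positive; keep [-2.875, -2.84375]
x = -2.859375 gives h = 0.2535, positive; keep [-2.875, -2.859375]
x = -2.8671875 gives h = 0.0371, positive; keep [-2.875, -2.8671875]

++-++++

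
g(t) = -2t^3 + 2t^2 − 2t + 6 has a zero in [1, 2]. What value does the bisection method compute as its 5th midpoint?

midpoint 1.5: g = 0.75 > 0 → [1.5, 2]
midpoint 1.75: g = -2.09375 < 0 → [1.5, 1.75]
midpoint 1.625: g = -0.550781 < 0 → [1.5, 1.625]
midpoint 1.5625: g = 0.1284 > 0 → [1.5625, 1.625]
midpoint 1.59375: g = -0.2038 < 0 → [1.5625, 1.59375]

1.59375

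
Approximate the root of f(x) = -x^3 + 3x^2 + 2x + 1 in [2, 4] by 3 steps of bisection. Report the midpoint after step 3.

3.75

f(3) = 7 > 0, so the root lies in [3, 4]
f(3.5) = 1.875 > 0, so the root lies in [3.5, 4]
f(3.75) = -2.046875 < 0, so the root lies in [3.5, 3.75]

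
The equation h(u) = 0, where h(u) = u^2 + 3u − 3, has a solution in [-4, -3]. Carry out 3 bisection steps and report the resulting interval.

[-3.875, -3.75]

h(-3.5) = -1.25 < 0, so the root lies in [-4, -3.5]
h(-3.75) = -0.1875 < 0, so the root lies in [-4, -3.75]
h(-3.875) = 0.390625 > 0, so the root lies in [-3.875, -3.75]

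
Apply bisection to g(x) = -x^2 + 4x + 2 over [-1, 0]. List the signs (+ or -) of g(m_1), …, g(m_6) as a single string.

midpoint -0.5: g = -0.25 < 0 → [-0.5, 0]
midpoint -0.25: g = 0.9375 > 0 → [-0.5, -0.25]
midpoint -0.375: g = 0.359375 > 0 → [-0.5, -0.375]
midpoint -0.4375: g = 0.0586 > 0 → [-0.5, -0.4375]
midpoint -0.46875: g = -0.0947 < 0 → [-0.46875, -0.4375]
midpoint -0.453125: g = -0.0178 < 0 → [-0.453125, -0.4375]

-+++--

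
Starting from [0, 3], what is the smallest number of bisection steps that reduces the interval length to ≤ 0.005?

Width after n steps is 3/2^n. Need 2^n ≥ 3/0.005 = 600.
2^9 = 512 < 600 ≤ 2^10 = 1024, so n = 10.

10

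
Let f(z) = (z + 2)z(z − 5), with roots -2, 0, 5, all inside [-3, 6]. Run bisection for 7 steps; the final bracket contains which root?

m = 1.5, f(m) = -18.375 (−); new bracket [1.5, 6]
m = 3.75, f(m) = -26.953125 (−); new bracket [3.75, 6]
m = 4.875, f(m) = -4.189453 (−); new bracket [4.875, 6]
m = 5.4375, f(m) = 17.6931 (+); new bracket [4.875, 5.4375]
m = 5.15625, f(m) = 5.7655 (+); new bracket [4.875, 5.15625]
m = 5.015625, f(m) = 0.5498 (+); new bracket [4.875, 5.015625]
m = 4.9453125, f(m) = -1.8783 (−); new bracket [4.9453125, 5.015625]

5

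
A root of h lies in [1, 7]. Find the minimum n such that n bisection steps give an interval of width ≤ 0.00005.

Width after n steps is 6/2^n. Need 2^n ≥ 6/0.00005 = 120000.
2^16 = 65536 < 120000 ≤ 2^17 = 131072, so n = 17.

17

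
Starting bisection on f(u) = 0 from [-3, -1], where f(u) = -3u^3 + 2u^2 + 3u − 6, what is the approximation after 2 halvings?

-1.5

f(-2) = 20 > 0, so the root lies in [-2, -1]
f(-1.5) = 4.125 > 0, so the root lies in [-1.5, -1]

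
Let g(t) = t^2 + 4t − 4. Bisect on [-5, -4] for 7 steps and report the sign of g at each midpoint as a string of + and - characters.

--+-+-+

g(-4.5) = -1.75 < 0, so the root lies in [-5, -4.5]
g(-4.75) = -0.4375 < 0, so the root lies in [-5, -4.75]
g(-4.875) = 0.265625 > 0, so the root lies in [-4.875, -4.75]
g(-4.8125) = -0.0898 < 0, so the root lies in [-4.875, -4.8125]
g(-4.84375) = 0.0869 > 0, so the root lies in [-4.84375, -4.8125]
g(-4.828125) = -0.0017 < 0, so the root lies in [-4.84375, -4.828125]
g(-4.8359375) = 0.0425 > 0, so the root lies in [-4.8359375, -4.828125]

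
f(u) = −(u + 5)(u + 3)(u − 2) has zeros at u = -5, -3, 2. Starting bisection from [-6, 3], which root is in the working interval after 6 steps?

midpoint -1.5: f = 18.375 > 0 → [-1.5, 3]
midpoint 0.75: f = 26.953125 > 0 → [0.75, 3]
midpoint 1.875: f = 4.189453 > 0 → [1.875, 3]
midpoint 2.4375: f = -17.6931 < 0 → [1.875, 2.4375]
midpoint 2.15625: f = -5.7655 < 0 → [1.875, 2.15625]
midpoint 2.015625: f = -0.5498 < 0 → [1.875, 2.015625]

2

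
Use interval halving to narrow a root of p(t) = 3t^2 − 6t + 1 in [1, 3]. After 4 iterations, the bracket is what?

[1.75, 1.875]

midpoint 2: p = 1 > 0 → [1, 2]
midpoint 1.5: p = -1.25 < 0 → [1.5, 2]
midpoint 1.75: p = -0.3125 < 0 → [1.75, 2]
midpoint 1.875: p = 0.2969 > 0 → [1.75, 1.875]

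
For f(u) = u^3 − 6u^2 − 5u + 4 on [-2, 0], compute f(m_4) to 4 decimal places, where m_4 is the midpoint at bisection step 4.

0.6074

midpoint -1: f = 2 > 0 → [-2, -1]
midpoint -1.5: f = -5.375 < 0 → [-1.5, -1]
midpoint -1.25: f = -1.078125 < 0 → [-1.25, -1]
midpoint -1.125: f = 0.6074 > 0 → [-1.25, -1.125]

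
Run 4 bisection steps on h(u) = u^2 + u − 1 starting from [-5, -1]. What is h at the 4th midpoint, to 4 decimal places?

0.3125

h(-3) = 5 > 0, so the root lies in [-3, -1]
h(-2) = 1 > 0, so the root lies in [-2, -1]
h(-1.5) = -0.25 < 0, so the root lies in [-2, -1.5]
h(-1.75) = 0.3125 > 0, so the root lies in [-1.75, -1.5]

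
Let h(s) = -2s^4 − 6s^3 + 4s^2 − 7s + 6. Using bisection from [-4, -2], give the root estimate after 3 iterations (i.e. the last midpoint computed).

-3.75

h(-3) = 63 > 0, so the root lies in [-4, -3]
h(-3.5) = 36.625 > 0, so the root lies in [-4, -3.5]
h(-3.75) = 9.398438 > 0, so the root lies in [-4, -3.75]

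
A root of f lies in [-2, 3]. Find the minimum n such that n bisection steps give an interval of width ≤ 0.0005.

14

Width after n steps is 5/2^n. Need 2^n ≥ 5/0.0005 = 10000.
2^13 = 8192 < 10000 ≤ 2^14 = 16384, so n = 14.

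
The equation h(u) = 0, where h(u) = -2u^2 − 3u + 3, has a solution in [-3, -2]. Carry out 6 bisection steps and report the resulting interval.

midpoint -2.5: h = -2 < 0 → [-2.5, -2]
midpoint -2.25: h = -0.375 < 0 → [-2.25, -2]
midpoint -2.125: h = 0.34375 > 0 → [-2.25, -2.125]
midpoint -2.1875: h = -0.0078 < 0 → [-2.1875, -2.125]
midpoint -2.15625: h = 0.1699 > 0 → [-2.1875, -2.15625]
midpoint -2.171875: h = 0.0815 > 0 → [-2.1875, -2.171875]

[-2.1875, -2.171875]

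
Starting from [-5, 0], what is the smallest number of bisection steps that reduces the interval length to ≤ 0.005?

10

Width after n steps is 5/2^n. Need 2^n ≥ 5/0.005 = 1000.
2^9 = 512 < 1000 ≤ 2^10 = 1024, so n = 10.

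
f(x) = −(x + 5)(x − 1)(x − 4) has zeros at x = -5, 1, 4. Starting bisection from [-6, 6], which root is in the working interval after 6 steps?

x = 0 gives f = -20, negative; keep [-6, 0]
x = -3 gives f = -56, negative; keep [-6, -3]
x = -4.5 gives f = -23.375, negative; keep [-6, -4.5]
x = -5.25 gives f = 14.4531, positive; keep [-5.25, -4.5]
x = -4.875 gives f = -6.5176, negative; keep [-5.25, -4.875]
x = -5.0625 gives f = 3.4338, positive; keep [-5.0625, -4.875]

-5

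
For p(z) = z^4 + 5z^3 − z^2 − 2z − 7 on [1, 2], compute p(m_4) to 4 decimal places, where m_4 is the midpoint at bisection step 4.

-0.4238

p(1.5) = 9.6875 > 0, so the root lies in [1, 1.5]
p(1.25) = 1.144531 > 0, so the root lies in [1, 1.25]
p(1.125) = -1.794678 < 0, so the root lies in [1.125, 1.25]
p(1.1875) = -0.4238 < 0, so the root lies in [1.1875, 1.25]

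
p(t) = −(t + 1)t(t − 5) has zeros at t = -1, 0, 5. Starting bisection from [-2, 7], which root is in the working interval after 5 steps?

p(2.5) = 21.875 > 0, so the root lies in [2.5, 7]
p(4.75) = 6.828125 > 0, so the root lies in [4.75, 7]
p(5.875) = -35.341797 < 0, so the root lies in [4.75, 5.875]
p(5.3125) = -10.4797 < 0, so the root lies in [4.75, 5.3125]
p(5.03125) = -0.9483 < 0, so the root lies in [4.75, 5.03125]

5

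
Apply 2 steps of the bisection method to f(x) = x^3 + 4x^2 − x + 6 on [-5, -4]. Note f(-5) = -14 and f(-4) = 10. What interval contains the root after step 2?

[-4.75, -4.5]

f(-4.5) = 0.375 > 0, so the root lies in [-5, -4.5]
f(-4.75) = -6.171875 < 0, so the root lies in [-4.75, -4.5]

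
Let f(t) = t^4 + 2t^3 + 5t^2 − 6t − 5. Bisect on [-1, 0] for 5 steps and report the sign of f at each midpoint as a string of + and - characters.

-++-+

m = -0.5, f(m) = -0.9375 (−); new bracket [-1, -0.5]
m = -0.75, f(m) = 1.785156 (+); new bracket [-0.75, -0.5]
m = -0.625, f(m) = 0.367432 (+); new bracket [-0.625, -0.5]
m = -0.5625, f(m) = -0.2988 (−); new bracket [-0.625, -0.5625]
m = -0.59375, f(m) = 0.0308 (+); new bracket [-0.59375, -0.5625]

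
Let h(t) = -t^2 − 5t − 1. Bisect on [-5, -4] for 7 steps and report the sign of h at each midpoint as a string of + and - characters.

h(-4.5) = 1.25 > 0, so the root lies in [-5, -4.5]
h(-4.75) = 0.1875 > 0, so the root lies in [-5, -4.75]
h(-4.875) = -0.390625 < 0, so the root lies in [-4.875, -4.75]
h(-4.8125) = -0.0977 < 0, so the root lies in [-4.8125, -4.75]
h(-4.78125) = 0.0459 > 0, so the root lies in [-4.8125, -4.78125]
h(-4.796875) = -0.0256 < 0, so the root lies in [-4.796875, -4.78125]
h(-4.7890625) = 0.0102 > 0, so the root lies in [-4.796875, -4.7890625]

++--+-+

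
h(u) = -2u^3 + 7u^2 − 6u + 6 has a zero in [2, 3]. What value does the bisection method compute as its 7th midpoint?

2.8203125

u = 2.5 gives h = 3.5, positive; keep [2.5, 3]
u = 2.75 gives h = 0.84375, positive; keep [2.75, 3]
u = 2.875 gives h = -0.917969, negative; keep [2.75, 2.875]
u = 2.8125 gives h = 0.0015, positive; keep [2.8125, 2.875]
u = 2.84375 gives h = -0.4484, negative; keep [2.8125, 2.84375]
u = 2.828125 gives h = -0.221, negative; keep [2.8125, 2.828125]
u = 2.8203125 gives h = -0.1092, negative; keep [2.8125, 2.8203125]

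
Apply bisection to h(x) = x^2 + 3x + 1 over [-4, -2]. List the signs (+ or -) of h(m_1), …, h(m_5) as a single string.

h(-3) = 1 > 0, so the root lies in [-3, -2]
h(-2.5) = -0.25 < 0, so the root lies in [-3, -2.5]
h(-2.75) = 0.3125 > 0, so the root lies in [-2.75, -2.5]
h(-2.625) = 0.0156 > 0, so the root lies in [-2.625, -2.5]
h(-2.5625) = -0.1211 < 0, so the root lies in [-2.625, -2.5625]

+-++-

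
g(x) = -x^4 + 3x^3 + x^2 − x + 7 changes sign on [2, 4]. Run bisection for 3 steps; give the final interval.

m = 3, g(m) = 13 (+); new bracket [3, 4]
m = 3.5, g(m) = -5.6875 (−); new bracket [3, 3.5]
m = 3.25, g(m) = 5.730469 (+); new bracket [3.25, 3.5]

[3.25, 3.5]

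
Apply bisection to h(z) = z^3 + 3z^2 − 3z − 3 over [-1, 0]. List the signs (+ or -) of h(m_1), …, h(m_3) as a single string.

-+-

h(-0.5) = -0.875 < 0, so the root lies in [-1, -0.5]
h(-0.75) = 0.515625 > 0, so the root lies in [-0.75, -0.5]
h(-0.625) = -0.197266 < 0, so the root lies in [-0.75, -0.625]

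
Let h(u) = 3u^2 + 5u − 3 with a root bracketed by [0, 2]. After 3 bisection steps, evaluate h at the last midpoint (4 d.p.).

u = 1 gives h = 5, positive; keep [0, 1]
u = 0.5 gives h = 0.25, positive; keep [0, 0.5]
u = 0.25 gives h = -1.5625, negative; keep [0.25, 0.5]

-1.5625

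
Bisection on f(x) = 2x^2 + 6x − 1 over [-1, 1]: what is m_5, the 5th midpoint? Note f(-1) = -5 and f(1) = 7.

0.1875

f(0) = -1 < 0, so the root lies in [0, 1]
f(0.5) = 2.5 > 0, so the root lies in [0, 0.5]
f(0.25) = 0.625 > 0, so the root lies in [0, 0.25]
f(0.125) = -0.2188 < 0, so the root lies in [0.125, 0.25]
f(0.1875) = 0.1953 > 0, so the root lies in [0.125, 0.1875]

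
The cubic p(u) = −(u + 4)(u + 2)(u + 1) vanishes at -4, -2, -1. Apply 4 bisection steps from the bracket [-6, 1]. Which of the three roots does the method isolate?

m = -2.5, p(m) = -1.125 (−); new bracket [-6, -2.5]
m = -4.25, p(m) = 1.828125 (+); new bracket [-4.25, -2.5]
m = -3.375, p(m) = -2.041016 (−); new bracket [-4.25, -3.375]
m = -3.8125, p(m) = -0.9558 (−); new bracket [-4.25, -3.8125]

-4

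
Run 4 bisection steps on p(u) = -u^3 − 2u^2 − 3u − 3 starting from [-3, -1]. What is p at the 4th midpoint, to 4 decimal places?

m = -2, p(m) = 3 (+); new bracket [-2, -1]
m = -1.5, p(m) = 0.375 (+); new bracket [-1.5, -1]
m = -1.25, p(m) = -0.421875 (−); new bracket [-1.5, -1.25]
m = -1.375, p(m) = -0.0566 (−); new bracket [-1.5, -1.375]

-0.0566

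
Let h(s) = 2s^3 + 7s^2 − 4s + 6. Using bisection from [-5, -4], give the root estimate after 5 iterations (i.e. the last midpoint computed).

-4.15625

m = -4.5, h(m) = -16.5 (−); new bracket [-4.5, -4]
m = -4.25, h(m) = -4.09375 (−); new bracket [-4.25, -4]
m = -4.125, h(m) = 1.230469 (+); new bracket [-4.25, -4.125]
m = -4.1875, h(m) = -1.3608 (−); new bracket [-4.1875, -4.125]
m = -4.15625, h(m) = -0.0477 (−); new bracket [-4.15625, -4.125]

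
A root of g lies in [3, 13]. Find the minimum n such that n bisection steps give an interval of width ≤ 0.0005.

15

Width after n steps is 10/2^n. Need 2^n ≥ 10/0.0005 = 20000.
2^14 = 16384 < 20000 ≤ 2^15 = 32768, so n = 15.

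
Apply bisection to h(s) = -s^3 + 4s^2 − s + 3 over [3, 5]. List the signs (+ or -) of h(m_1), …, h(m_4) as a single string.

m = 4, h(m) = -1 (−); new bracket [3, 4]
m = 3.5, h(m) = 5.625 (+); new bracket [3.5, 4]
m = 3.75, h(m) = 2.765625 (+); new bracket [3.75, 4]
m = 3.875, h(m) = 1.002 (+); new bracket [3.875, 4]

-+++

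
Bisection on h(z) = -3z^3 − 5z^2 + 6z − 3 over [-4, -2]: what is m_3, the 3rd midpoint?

z = -3 gives h = 15, positive; keep [-3, -2]
z = -2.5 gives h = -2.375, negative; keep [-3, -2.5]
z = -2.75 gives h = 5.078125, positive; keep [-2.75, -2.5]

-2.75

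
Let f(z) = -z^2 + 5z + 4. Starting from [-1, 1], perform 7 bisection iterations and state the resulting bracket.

[-0.703125, -0.6875]

f(0) = 4 > 0, so the root lies in [-1, 0]
f(-0.5) = 1.25 > 0, so the root lies in [-1, -0.5]
f(-0.75) = -0.3125 < 0, so the root lies in [-0.75, -0.5]
f(-0.625) = 0.4844 > 0, so the root lies in [-0.75, -0.625]
f(-0.6875) = 0.0898 > 0, so the root lies in [-0.75, -0.6875]
f(-0.71875) = -0.1104 < 0, so the root lies in [-0.71875, -0.6875]
f(-0.703125) = -0.01 < 0, so the root lies in [-0.703125, -0.6875]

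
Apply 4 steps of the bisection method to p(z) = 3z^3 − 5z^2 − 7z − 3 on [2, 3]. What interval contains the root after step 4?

[2.625, 2.6875]

z = 2.5 gives p = -4.875, negative; keep [2.5, 3]
z = 2.75 gives p = 2.328125, positive; keep [2.5, 2.75]
z = 2.625 gives p = -1.564453, negative; keep [2.625, 2.75]
z = 2.6875 gives p = 0.3069, positive; keep [2.625, 2.6875]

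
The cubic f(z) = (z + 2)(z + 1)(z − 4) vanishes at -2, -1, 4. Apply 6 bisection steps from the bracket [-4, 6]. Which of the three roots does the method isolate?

midpoint 1: f = -18 < 0 → [1, 6]
midpoint 3.5: f = -12.375 < 0 → [3.5, 6]
midpoint 4.75: f = 29.109375 > 0 → [3.5, 4.75]
midpoint 4.125: f = 3.9238 > 0 → [3.5, 4.125]
midpoint 3.8125: f = -5.2449 < 0 → [3.8125, 4.125]
midpoint 3.96875: f = -0.9268 < 0 → [3.96875, 4.125]

4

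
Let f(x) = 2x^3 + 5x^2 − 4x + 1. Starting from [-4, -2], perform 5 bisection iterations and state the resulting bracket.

[-3.1875, -3.125]

m = -3, f(m) = 4 (+); new bracket [-4, -3]
m = -3.5, f(m) = -9.5 (−); new bracket [-3.5, -3]
m = -3.25, f(m) = -1.84375 (−); new bracket [-3.25, -3]
m = -3.125, f(m) = 1.293 (+); new bracket [-3.25, -3.125]
m = -3.1875, f(m) = -0.2202 (−); new bracket [-3.1875, -3.125]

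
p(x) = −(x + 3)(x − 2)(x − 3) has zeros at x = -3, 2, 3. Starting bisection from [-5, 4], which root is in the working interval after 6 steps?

m = -0.5, p(m) = -21.875 (−); new bracket [-5, -0.5]
m = -2.75, p(m) = -6.828125 (−); new bracket [-5, -2.75]
m = -3.875, p(m) = 35.341797 (+); new bracket [-3.875, -2.75]
m = -3.3125, p(m) = 10.4797 (+); new bracket [-3.3125, -2.75]
m = -3.03125, p(m) = 0.9483 (+); new bracket [-3.03125, -2.75]
m = -2.890625, p(m) = -3.151 (−); new bracket [-3.03125, -2.890625]

-3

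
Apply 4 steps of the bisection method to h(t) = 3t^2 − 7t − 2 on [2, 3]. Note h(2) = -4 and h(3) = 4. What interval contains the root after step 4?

t = 2.5 gives h = -0.75, negative; keep [2.5, 3]
t = 2.75 gives h = 1.4375, positive; keep [2.5, 2.75]
t = 2.625 gives h = 0.296875, positive; keep [2.5, 2.625]
t = 2.5625 gives h = -0.2383, negative; keep [2.5625, 2.625]

[2.5625, 2.625]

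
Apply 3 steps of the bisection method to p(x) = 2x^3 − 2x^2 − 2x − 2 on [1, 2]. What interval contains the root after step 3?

midpoint 1.5: p = -2.75 < 0 → [1.5, 2]
midpoint 1.75: p = -0.90625 < 0 → [1.75, 2]
midpoint 1.875: p = 0.402344 > 0 → [1.75, 1.875]

[1.75, 1.875]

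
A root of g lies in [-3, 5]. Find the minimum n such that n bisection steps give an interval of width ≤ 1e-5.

20

Width after n steps is 8/2^n. Need 2^n ≥ 8/1e-5 = 800000.
2^19 = 524288 < 800000 ≤ 2^20 = 1048576, so n = 20.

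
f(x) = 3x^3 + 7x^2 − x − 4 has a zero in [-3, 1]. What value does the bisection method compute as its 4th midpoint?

midpoint -1: f = 1 > 0 → [-3, -1]
midpoint -2: f = 2 > 0 → [-3, -2]
midpoint -2.5: f = -4.625 < 0 → [-2.5, -2]
midpoint -2.25: f = -0.4844 < 0 → [-2.25, -2]

-2.25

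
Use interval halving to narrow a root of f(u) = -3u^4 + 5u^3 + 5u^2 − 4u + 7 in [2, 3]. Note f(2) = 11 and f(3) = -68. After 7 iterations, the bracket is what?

[2.3203125, 2.328125]

u = 2.5 gives f = -10.8125, negative; keep [2, 2.5]
u = 2.25 gives f = 3.378906, positive; keep [2.25, 2.5]
u = 2.375 gives f = -2.764404, negative; keep [2.25, 2.375]
u = 2.3125 gives f = 0.5283, positive; keep [2.3125, 2.375]
u = 2.34375 gives f = -1.0607, negative; keep [2.3125, 2.34375]
u = 2.328125 gives f = -0.2521, negative; keep [2.3125, 2.328125]
u = 2.3203125 gives f = 0.1415, positive; keep [2.3203125, 2.328125]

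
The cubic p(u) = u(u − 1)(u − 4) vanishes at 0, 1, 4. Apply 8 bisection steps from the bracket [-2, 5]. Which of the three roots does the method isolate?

4

p(1.5) = -1.875 < 0, so the root lies in [1.5, 5]
p(3.25) = -5.484375 < 0, so the root lies in [3.25, 5]
p(4.125) = 1.611328 > 0, so the root lies in [3.25, 4.125]
p(3.6875) = -3.0969 < 0, so the root lies in [3.6875, 4.125]
p(3.90625) = -1.0643 < 0, so the root lies in [3.90625, 4.125]
p(4.015625) = 0.1892 > 0, so the root lies in [3.90625, 4.015625]
p(3.9609375) = -0.4581 < 0, so the root lies in [3.9609375, 4.015625]
p(3.98828125) = -0.1397 < 0, so the root lies in [3.98828125, 4.015625]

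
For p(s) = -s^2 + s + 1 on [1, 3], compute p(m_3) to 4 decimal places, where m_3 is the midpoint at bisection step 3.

-0.3125

p(2) = -1 < 0, so the root lies in [1, 2]
p(1.5) = 0.25 > 0, so the root lies in [1.5, 2]
p(1.75) = -0.3125 < 0, so the root lies in [1.5, 1.75]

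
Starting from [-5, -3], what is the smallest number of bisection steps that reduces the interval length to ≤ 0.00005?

16

Width after n steps is 2/2^n. Need 2^n ≥ 2/0.00005 = 40000.
2^15 = 32768 < 40000 ≤ 2^16 = 65536, so n = 16.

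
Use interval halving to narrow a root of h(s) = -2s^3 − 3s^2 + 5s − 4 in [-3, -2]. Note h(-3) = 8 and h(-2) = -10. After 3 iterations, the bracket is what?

s = -2.5 gives h = -4, negative; keep [-3, -2.5]
s = -2.75 gives h = 1.15625, positive; keep [-2.75, -2.5]
s = -2.625 gives h = -1.621094, negative; keep [-2.75, -2.625]

[-2.75, -2.625]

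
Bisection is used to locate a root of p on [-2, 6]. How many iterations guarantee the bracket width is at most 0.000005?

21

Width after n steps is 8/2^n. Need 2^n ≥ 8/0.000005 = 1600000.
2^20 = 1048576 < 1600000 ≤ 2^21 = 2097152, so n = 21.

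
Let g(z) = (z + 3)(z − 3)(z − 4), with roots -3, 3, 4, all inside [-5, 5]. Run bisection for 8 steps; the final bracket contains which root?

-3

g(0) = 36 > 0, so the root lies in [-5, 0]
g(-2.5) = 17.875 > 0, so the root lies in [-5, -2.5]
g(-3.75) = -39.234375 < 0, so the root lies in [-3.75, -2.5]
g(-3.125) = -5.4551 < 0, so the root lies in [-3.125, -2.5]
g(-2.8125) = 7.4246 > 0, so the root lies in [-3.125, -2.8125]
g(-2.96875) = 1.2998 > 0, so the root lies in [-3.125, -2.96875]
g(-3.046875) = -1.9974 < 0, so the root lies in [-3.046875, -2.96875]
g(-3.0078125) = -0.3289 < 0, so the root lies in [-3.0078125, -2.96875]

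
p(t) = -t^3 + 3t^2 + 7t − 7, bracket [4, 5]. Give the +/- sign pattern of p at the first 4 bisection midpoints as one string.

-+--

midpoint 4.5: p = -5.875 < 0 → [4, 4.5]
midpoint 4.25: p = 0.171875 > 0 → [4.25, 4.5]
midpoint 4.375: p = -2.693359 < 0 → [4.25, 4.375]
midpoint 4.3125: p = -1.2219 < 0 → [4.25, 4.3125]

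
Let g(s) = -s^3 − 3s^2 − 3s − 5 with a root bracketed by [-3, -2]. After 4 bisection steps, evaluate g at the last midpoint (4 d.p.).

-0.1853

m = -2.5, g(m) = -0.625 (−); new bracket [-3, -2.5]
m = -2.75, g(m) = 1.359375 (+); new bracket [-2.75, -2.5]
m = -2.625, g(m) = 0.291016 (+); new bracket [-2.625, -2.5]
m = -2.5625, g(m) = -0.1853 (−); new bracket [-2.625, -2.5625]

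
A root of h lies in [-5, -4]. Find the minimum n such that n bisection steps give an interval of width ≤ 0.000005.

18

Width after n steps is 1/2^n. Need 2^n ≥ 1/0.000005 = 200000.
2^17 = 131072 < 200000 ≤ 2^18 = 262144, so n = 18.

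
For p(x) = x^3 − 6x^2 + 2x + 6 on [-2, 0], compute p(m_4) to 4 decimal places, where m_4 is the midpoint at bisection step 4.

-1.0137

p(-1) = -3 < 0, so the root lies in [-1, 0]
p(-0.5) = 3.375 > 0, so the root lies in [-1, -0.5]
p(-0.75) = 0.703125 > 0, so the root lies in [-1, -0.75]
p(-0.875) = -1.0137 < 0, so the root lies in [-0.875, -0.75]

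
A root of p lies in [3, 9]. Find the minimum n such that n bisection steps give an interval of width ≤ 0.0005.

14

Width after n steps is 6/2^n. Need 2^n ≥ 6/0.0005 = 12000.
2^13 = 8192 < 12000 ≤ 2^14 = 16384, so n = 14.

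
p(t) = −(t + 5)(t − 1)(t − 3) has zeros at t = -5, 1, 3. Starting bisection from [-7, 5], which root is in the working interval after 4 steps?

-5

midpoint -1: p = -32 < 0 → [-7, -1]
midpoint -4: p = -35 < 0 → [-7, -4]
midpoint -5.5: p = 27.625 > 0 → [-5.5, -4]
midpoint -4.75: p = -11.1406 < 0 → [-5.5, -4.75]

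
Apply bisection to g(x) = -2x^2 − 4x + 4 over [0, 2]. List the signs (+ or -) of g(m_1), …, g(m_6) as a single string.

g(1) = -2 < 0, so the root lies in [0, 1]
g(0.5) = 1.5 > 0, so the root lies in [0.5, 1]
g(0.75) = -0.125 < 0, so the root lies in [0.5, 0.75]
g(0.625) = 0.7188 > 0, so the root lies in [0.625, 0.75]
g(0.6875) = 0.3047 > 0, so the root lies in [0.6875, 0.75]
g(0.71875) = 0.0918 > 0, so the root lies in [0.71875, 0.75]

-+-+++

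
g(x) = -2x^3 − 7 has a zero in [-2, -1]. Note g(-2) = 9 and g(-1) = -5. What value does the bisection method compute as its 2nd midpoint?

x = -1.5 gives g = -0.25, negative; keep [-2, -1.5]
x = -1.75 gives g = 3.71875, positive; keep [-1.75, -1.5]

-1.75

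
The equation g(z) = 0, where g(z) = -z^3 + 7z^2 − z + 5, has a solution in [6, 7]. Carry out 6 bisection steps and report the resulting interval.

[6.953125, 6.96875]

midpoint 6.5: g = 19.625 > 0 → [6.5, 7]
midpoint 6.75: g = 9.640625 > 0 → [6.75, 7]
midpoint 6.875: g = 4.033203 > 0 → [6.875, 7]
midpoint 6.9375: g = 1.0706 > 0 → [6.9375, 7]
midpoint 6.96875: g = -0.4511 < 0 → [6.9375, 6.96875]
midpoint 6.953125: g = 0.3131 > 0 → [6.953125, 6.96875]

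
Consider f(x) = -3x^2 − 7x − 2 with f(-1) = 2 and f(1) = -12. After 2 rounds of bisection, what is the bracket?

f(0) = -2 < 0, so the root lies in [-1, 0]
f(-0.5) = 0.75 > 0, so the root lies in [-0.5, 0]

[-0.5, 0]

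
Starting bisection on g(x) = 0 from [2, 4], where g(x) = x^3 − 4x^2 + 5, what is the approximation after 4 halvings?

3.625

m = 3, g(m) = -4 (−); new bracket [3, 4]
m = 3.5, g(m) = -1.125 (−); new bracket [3.5, 4]
m = 3.75, g(m) = 1.484375 (+); new bracket [3.5, 3.75]
m = 3.625, g(m) = 0.0723 (+); new bracket [3.5, 3.625]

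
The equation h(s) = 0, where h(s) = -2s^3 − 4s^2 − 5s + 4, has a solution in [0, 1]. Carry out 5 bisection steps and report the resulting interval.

m = 0.5, h(m) = 0.25 (+); new bracket [0.5, 1]
m = 0.75, h(m) = -2.84375 (−); new bracket [0.5, 0.75]
m = 0.625, h(m) = -1.175781 (−); new bracket [0.5, 0.625]
m = 0.5625, h(m) = -0.4341 (−); new bracket [0.5, 0.5625]
m = 0.53125, h(m) = -0.085 (−); new bracket [0.5, 0.53125]

[0.5, 0.53125]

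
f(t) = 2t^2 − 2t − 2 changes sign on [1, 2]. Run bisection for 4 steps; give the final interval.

[1.5625, 1.625]

m = 1.5, f(m) = -0.5 (−); new bracket [1.5, 2]
m = 1.75, f(m) = 0.625 (+); new bracket [1.5, 1.75]
m = 1.625, f(m) = 0.03125 (+); new bracket [1.5, 1.625]
m = 1.5625, f(m) = -0.2422 (−); new bracket [1.5625, 1.625]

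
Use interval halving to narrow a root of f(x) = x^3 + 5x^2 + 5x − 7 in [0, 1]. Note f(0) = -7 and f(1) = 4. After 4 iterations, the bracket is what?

f(0.5) = -3.125 < 0, so the root lies in [0.5, 1]
f(0.75) = -0.015625 < 0, so the root lies in [0.75, 1]
f(0.875) = 1.873047 > 0, so the root lies in [0.75, 0.875]
f(0.8125) = 0.8997 > 0, so the root lies in [0.75, 0.8125]

[0.75, 0.8125]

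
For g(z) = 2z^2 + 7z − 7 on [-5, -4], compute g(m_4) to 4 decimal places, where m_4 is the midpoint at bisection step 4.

midpoint -4.5: g = 2 > 0 → [-4.5, -4]
midpoint -4.25: g = -0.625 < 0 → [-4.5, -4.25]
midpoint -4.375: g = 0.65625 > 0 → [-4.375, -4.25]
midpoint -4.3125: g = 0.0078 > 0 → [-4.3125, -4.25]

0.0078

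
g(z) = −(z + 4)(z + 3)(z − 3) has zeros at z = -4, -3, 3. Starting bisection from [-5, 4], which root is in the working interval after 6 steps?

3

m = -0.5, g(m) = 30.625 (+); new bracket [-0.5, 4]
m = 1.75, g(m) = 34.140625 (+); new bracket [1.75, 4]
m = 2.875, g(m) = 5.048828 (+); new bracket [2.875, 4]
m = 3.4375, g(m) = -20.947 (−); new bracket [2.875, 3.4375]
m = 3.15625, g(m) = -6.8837 (−); new bracket [2.875, 3.15625]
m = 3.015625, g(m) = -0.6594 (−); new bracket [2.875, 3.015625]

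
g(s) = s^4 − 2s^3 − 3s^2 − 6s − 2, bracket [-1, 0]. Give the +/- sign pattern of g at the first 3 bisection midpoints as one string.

+--

m = -0.5, g(m) = 0.5625 (+); new bracket [-0.5, 0]
m = -0.25, g(m) = -0.652344 (−); new bracket [-0.5, -0.25]
m = -0.375, g(m) = -0.046631 (−); new bracket [-0.5, -0.375]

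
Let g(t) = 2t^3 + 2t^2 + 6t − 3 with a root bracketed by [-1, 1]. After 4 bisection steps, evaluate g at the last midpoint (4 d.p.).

-0.3633

t = 0 gives g = -3, negative; keep [0, 1]
t = 0.5 gives g = 0.75, positive; keep [0, 0.5]
t = 0.25 gives g = -1.34375, negative; keep [0.25, 0.5]
t = 0.375 gives g = -0.3633, negative; keep [0.375, 0.5]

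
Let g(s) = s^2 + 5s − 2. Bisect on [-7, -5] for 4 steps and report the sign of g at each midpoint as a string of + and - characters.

s = -6 gives g = 4, positive; keep [-6, -5]
s = -5.5 gives g = 0.75, positive; keep [-5.5, -5]
s = -5.25 gives g = -0.6875, negative; keep [-5.5, -5.25]
s = -5.375 gives g = 0.0156, positive; keep [-5.375, -5.25]

++-+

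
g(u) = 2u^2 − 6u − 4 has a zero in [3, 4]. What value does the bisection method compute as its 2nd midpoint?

u = 3.5 gives g = -0.5, negative; keep [3.5, 4]
u = 3.75 gives g = 1.625, positive; keep [3.5, 3.75]

3.75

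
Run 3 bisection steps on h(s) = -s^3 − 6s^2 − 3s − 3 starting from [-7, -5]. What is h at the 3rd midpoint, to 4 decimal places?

h(-6) = 15 > 0, so the root lies in [-6, -5]
h(-5.5) = -1.625 < 0, so the root lies in [-6, -5.5]
h(-5.75) = 5.984375 > 0, so the root lies in [-5.75, -5.5]

5.9844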